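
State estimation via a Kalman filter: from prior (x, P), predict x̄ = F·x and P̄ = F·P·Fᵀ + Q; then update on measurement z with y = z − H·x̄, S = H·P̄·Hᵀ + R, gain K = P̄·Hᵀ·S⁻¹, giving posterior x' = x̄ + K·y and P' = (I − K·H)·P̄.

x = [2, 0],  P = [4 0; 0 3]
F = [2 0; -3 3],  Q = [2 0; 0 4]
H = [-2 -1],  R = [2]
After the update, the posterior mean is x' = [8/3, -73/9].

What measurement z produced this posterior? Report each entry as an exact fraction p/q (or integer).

x̄ = F·x = [4, -6]
P̄ = F·P·Fᵀ + Q = [18 -24; -24 67]
S = H·P̄·Hᵀ + R = [45]
K = P̄·Hᵀ·S⁻¹ = [-4/15; -19/45]
x' − x̄ = [-4/3, -19/9] = K·y
y = (KᵀK)⁻¹·Kᵀ·(x' − x̄) = [5]
z = y + H·x̄ = [5] + [-2] = [3]

z = [3]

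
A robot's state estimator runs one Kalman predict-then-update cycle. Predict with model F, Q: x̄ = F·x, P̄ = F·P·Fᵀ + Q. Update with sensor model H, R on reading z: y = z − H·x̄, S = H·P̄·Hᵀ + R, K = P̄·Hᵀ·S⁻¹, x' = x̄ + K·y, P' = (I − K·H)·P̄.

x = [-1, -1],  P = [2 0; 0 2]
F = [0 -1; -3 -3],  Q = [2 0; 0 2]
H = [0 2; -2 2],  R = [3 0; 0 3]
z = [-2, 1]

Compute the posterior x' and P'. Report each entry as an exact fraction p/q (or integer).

x̄ = F·x = [1, 6]
P̄ = F·P·Fᵀ + Q = [4 6; 6 38]
y = z − H·x̄ = [-14, -9]
S = H·P̄·Hᵀ + R = [155 128; 128 123]
K = P̄·Hᵀ·S⁻¹ = [964/2681 -916/2681; 1156/2681 192/2681]
x' = x̄ + K·y = [-2571/2681, -1826/2681]
P' = (I − K·H)·P̄ = [2820/2681 1446/2681; 1446/2681 1734/2681]

x' = [-2571/2681, -1826/2681]
P' = [2820/2681 1446/2681; 1446/2681 1734/2681]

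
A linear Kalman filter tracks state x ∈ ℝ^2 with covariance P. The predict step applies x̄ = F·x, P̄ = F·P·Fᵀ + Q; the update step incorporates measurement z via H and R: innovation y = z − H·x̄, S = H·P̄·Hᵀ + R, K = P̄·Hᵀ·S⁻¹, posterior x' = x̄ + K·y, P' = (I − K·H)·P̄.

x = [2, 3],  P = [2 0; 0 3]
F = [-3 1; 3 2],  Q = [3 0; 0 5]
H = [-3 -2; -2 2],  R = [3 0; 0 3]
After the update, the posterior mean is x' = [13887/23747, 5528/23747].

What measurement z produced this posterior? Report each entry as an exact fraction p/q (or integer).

x̄ = F·x = [-3, 12]
P̄ = F·P·Fᵀ + Q = [24 -12; -12 35]
S = H·P̄·Hᵀ + R = [215 28; 28 335]
K = P̄·Hᵀ·S⁻¹ = [-4688/23747 -4712/23747; -4674/23747 7054/23747]
x' − x̄ = [85128/23747, -279436/23747] = K·y
y = (KᵀK)⁻¹·Kᵀ·(x' − x̄) = [13, -31]
z = y + H·x̄ = [13, -31] + [-15, 30] = [-2, -1]

z = [-2, -1]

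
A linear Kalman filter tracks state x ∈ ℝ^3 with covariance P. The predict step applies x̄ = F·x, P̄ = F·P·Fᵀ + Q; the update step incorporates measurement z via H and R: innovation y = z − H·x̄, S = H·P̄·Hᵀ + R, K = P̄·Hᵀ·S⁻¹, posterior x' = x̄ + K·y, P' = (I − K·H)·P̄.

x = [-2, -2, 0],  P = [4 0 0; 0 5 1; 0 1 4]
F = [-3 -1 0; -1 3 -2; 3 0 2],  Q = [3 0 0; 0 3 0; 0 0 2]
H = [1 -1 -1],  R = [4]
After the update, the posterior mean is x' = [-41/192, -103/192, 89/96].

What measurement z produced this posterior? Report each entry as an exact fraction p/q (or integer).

x̄ = F·x = [8, -4, -6]
P̄ = F·P·Fᵀ + Q = [44 -1 -38; -1 56 -22; -38 -22 54]
S = H·P̄·Hᵀ + R = [192]
K = P̄·Hᵀ·S⁻¹ = [83/192; -35/192; -35/96]
x' − x̄ = [-1577/192, 665/192, 665/96] = K·y
y = (KᵀK)⁻¹·Kᵀ·(x' − x̄) = [-19]
z = y + H·x̄ = [-19] + [18] = [-1]

z = [-1]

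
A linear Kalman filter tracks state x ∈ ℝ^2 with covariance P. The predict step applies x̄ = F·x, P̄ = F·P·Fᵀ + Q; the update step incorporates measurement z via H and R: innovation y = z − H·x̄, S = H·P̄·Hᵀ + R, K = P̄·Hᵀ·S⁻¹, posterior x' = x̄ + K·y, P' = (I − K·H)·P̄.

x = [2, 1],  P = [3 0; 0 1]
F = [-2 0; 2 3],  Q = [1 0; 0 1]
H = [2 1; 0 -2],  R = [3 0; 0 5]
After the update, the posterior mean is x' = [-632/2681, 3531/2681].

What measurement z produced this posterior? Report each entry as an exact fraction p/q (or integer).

z = [1, -2]

x̄ = F·x = [-4, 7]
P̄ = F·P·Fᵀ + Q = [13 -12; -12 22]
S = H·P̄·Hᵀ + R = [29 4; 4 93]
K = P̄·Hᵀ·S⁻¹ = [1206/2681 640/2681; -10/2681 -1268/2681]
x' − x̄ = [10092/2681, -15236/2681] = K·y
y = (KᵀK)⁻¹·Kᵀ·(x' − x̄) = [2, 12]
z = y + H·x̄ = [2, 12] + [-1, -14] = [1, -2]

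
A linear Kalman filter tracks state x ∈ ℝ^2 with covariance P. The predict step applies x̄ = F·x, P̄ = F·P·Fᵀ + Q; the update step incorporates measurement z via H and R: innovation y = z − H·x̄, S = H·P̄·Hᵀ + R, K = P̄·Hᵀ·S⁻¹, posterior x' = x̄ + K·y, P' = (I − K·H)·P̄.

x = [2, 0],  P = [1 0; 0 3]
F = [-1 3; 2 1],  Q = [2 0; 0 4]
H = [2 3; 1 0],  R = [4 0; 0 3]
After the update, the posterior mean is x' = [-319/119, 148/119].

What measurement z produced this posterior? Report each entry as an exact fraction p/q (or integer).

z = [-2, -2]

x̄ = F·x = [-2, 4]
P̄ = F·P·Fᵀ + Q = [30 7; 7 11]
S = H·P̄·Hᵀ + R = [307 81; 81 33]
K = P̄·Hᵀ·S⁻¹ = [81/1190 883/1190; 164/595 -829/1785]
x' − x̄ = [-81/119, -328/119] = K·y
y = (KᵀK)⁻¹·Kᵀ·(x' − x̄) = [-10, 0]
z = y + H·x̄ = [-10, 0] + [8, -2] = [-2, -2]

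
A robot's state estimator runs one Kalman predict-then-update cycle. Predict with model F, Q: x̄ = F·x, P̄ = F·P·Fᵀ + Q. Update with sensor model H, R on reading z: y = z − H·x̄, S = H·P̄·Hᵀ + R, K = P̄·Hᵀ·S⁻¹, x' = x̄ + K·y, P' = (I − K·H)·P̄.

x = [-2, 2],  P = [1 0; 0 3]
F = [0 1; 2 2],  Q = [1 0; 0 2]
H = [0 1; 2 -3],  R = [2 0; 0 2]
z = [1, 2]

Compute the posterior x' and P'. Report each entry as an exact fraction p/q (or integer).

x̄ = F·x = [2, 0]
P̄ = F·P·Fᵀ + Q = [4 6; 6 18]
y = z − H·x̄ = [1, -2]
S = H·P̄·Hᵀ + R = [20 -42; -42 108]
K = P̄·Hᵀ·S⁻¹ = [19/33 13/99; 5/11 -7/33]
x' = x̄ + K·y = [229/99, 29/33]
P' = (I − K·H)·P̄ = [184/99 38/33; 38/33 10/11]

x' = [229/99, 29/33]
P' = [184/99 38/33; 38/33 10/11]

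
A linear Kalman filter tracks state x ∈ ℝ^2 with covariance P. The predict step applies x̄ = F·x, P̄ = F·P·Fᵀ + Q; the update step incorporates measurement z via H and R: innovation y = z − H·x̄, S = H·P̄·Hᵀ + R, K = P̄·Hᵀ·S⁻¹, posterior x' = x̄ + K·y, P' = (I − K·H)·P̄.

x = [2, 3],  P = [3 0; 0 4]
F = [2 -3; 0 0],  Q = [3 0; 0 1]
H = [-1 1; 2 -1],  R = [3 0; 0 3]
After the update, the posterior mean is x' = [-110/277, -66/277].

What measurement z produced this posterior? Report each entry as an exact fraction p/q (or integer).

z = [-1, -1]

x̄ = F·x = [-5, 0]
P̄ = F·P·Fᵀ + Q = [51 0; 0 1]
S = H·P̄·Hᵀ + R = [55 -103; -103 208]
K = P̄·Hᵀ·S⁻¹ = [-34/277 119/277; 35/277 16/277]
x' − x̄ = [1275/277, -66/277] = K·y
y = (KᵀK)⁻¹·Kᵀ·(x' − x̄) = [-6, 9]
z = y + H·x̄ = [-6, 9] + [5, -10] = [-1, -1]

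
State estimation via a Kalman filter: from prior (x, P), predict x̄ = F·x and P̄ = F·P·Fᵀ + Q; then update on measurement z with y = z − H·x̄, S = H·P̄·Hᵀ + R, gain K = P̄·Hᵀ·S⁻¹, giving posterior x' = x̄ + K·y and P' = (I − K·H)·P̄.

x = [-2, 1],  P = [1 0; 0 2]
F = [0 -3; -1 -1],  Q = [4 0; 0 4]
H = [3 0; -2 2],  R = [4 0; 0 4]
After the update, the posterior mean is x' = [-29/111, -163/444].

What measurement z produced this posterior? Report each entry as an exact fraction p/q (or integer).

x̄ = F·x = [-3, 1]
P̄ = F·P·Fᵀ + Q = [22 6; 6 7]
S = H·P̄·Hᵀ + R = [202 -96; -96 72]
K = P̄·Hᵀ·S⁻¹ = [35/111 -8/333; 31/111 533/1332]
x' − x̄ = [304/111, -607/444] = K·y
y = (KᵀK)⁻¹·Kᵀ·(x' − x̄) = [8, -9]
z = y + H·x̄ = [8, -9] + [-9, 8] = [-1, -1]

z = [-1, -1]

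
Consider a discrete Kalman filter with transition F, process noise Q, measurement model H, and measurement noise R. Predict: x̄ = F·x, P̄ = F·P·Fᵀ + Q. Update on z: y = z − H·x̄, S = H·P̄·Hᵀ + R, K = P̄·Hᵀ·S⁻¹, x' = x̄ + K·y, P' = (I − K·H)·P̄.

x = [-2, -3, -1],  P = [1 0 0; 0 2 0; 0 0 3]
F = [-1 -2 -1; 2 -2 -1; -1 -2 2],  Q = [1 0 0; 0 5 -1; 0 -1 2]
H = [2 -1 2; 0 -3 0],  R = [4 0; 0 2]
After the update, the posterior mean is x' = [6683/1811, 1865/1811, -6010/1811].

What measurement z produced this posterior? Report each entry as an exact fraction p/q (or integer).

x̄ = F·x = [9, 3, 6]
P̄ = F·P·Fᵀ + Q = [13 9 3; 9 20 -1; 3 -1 23]
S = H·P̄·Hᵀ + R = [160 12; 12 182]
K = P̄·Hᵀ·S⁻¹ = [2255/14488 -1149/7244; -1/3622 -597/1811; 4805/14488 -39/7244]
x' − x̄ = [-9616/1811, -3568/1811, -16876/1811] = K·y
y = (KᵀK)⁻¹·Kᵀ·(x' − x̄) = [-28, 6]
z = y + H·x̄ = [-28, 6] + [27, -9] = [-1, -3]

z = [-1, -3]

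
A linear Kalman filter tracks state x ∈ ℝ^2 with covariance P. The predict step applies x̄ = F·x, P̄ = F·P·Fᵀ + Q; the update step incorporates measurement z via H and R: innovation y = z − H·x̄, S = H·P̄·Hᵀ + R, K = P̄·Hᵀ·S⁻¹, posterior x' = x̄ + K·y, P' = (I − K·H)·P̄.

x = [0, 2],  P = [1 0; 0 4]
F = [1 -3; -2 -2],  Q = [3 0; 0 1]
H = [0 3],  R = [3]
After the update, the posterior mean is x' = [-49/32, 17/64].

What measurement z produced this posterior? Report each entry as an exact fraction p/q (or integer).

z = [1]

x̄ = F·x = [-6, -4]
P̄ = F·P·Fᵀ + Q = [40 22; 22 21]
S = H·P̄·Hᵀ + R = [192]
K = P̄·Hᵀ·S⁻¹ = [11/32; 21/64]
x' − x̄ = [143/32, 273/64] = K·y
y = (KᵀK)⁻¹·Kᵀ·(x' − x̄) = [13]
z = y + H·x̄ = [13] + [-12] = [1]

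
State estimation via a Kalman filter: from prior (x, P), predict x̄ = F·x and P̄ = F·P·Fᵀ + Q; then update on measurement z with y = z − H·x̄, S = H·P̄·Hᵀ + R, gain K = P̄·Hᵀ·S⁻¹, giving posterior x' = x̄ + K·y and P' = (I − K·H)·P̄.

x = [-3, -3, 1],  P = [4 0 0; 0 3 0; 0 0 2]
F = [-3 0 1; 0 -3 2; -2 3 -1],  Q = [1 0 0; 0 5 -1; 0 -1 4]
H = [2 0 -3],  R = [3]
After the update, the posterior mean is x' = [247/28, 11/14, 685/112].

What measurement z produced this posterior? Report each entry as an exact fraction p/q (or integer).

x̄ = F·x = [10, 11, -4]
P̄ = F·P·Fᵀ + Q = [39 4 22; 4 40 -32; 22 -32 49]
S = H·P̄·Hᵀ + R = [336]
K = P̄·Hᵀ·S⁻¹ = [1/28; 13/42; -103/336]
x' − x̄ = [-33/28, -143/14, 1133/112] = K·y
y = (KᵀK)⁻¹·Kᵀ·(x' − x̄) = [-33]
z = y + H·x̄ = [-33] + [32] = [-1]

z = [-1]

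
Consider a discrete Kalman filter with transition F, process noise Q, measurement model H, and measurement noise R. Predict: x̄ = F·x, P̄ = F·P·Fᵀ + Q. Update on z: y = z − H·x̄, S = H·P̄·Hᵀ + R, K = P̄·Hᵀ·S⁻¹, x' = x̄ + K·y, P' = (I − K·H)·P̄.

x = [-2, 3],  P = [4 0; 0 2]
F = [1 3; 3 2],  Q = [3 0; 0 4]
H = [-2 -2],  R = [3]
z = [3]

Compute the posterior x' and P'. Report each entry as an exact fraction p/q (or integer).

x̄ = F·x = [7, 0]
P̄ = F·P·Fᵀ + Q = [25 24; 24 48]
y = z − H·x̄ = [17]
S = H·P̄·Hᵀ + R = [487]
K = P̄·Hᵀ·S⁻¹ = [-98/487; -144/487]
x' = x̄ + K·y = [1743/487, -2448/487]
P' = (I − K·H)·P̄ = [2571/487 -2424/487; -2424/487 2640/487]

x' = [1743/487, -2448/487]
P' = [2571/487 -2424/487; -2424/487 2640/487]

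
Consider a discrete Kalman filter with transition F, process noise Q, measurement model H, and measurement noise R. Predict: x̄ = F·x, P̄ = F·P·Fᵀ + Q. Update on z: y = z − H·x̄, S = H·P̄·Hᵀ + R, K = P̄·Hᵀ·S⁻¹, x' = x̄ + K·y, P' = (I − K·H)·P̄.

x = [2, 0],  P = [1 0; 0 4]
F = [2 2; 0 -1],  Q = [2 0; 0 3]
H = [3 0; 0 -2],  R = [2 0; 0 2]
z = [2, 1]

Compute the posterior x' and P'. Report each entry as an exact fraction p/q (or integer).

x' = [337/462, -73/231]
P' = [101/462 -2/231; -2/231 103/231]

x̄ = F·x = [4, 0]
P̄ = F·P·Fᵀ + Q = [22 -8; -8 7]
y = z − H·x̄ = [-10, 1]
S = H·P̄·Hᵀ + R = [200 48; 48 30]
K = P̄·Hᵀ·S⁻¹ = [101/308 2/231; -1/77 -103/231]
x' = x̄ + K·y = [337/462, -73/231]
P' = (I − K·H)·P̄ = [101/462 -2/231; -2/231 103/231]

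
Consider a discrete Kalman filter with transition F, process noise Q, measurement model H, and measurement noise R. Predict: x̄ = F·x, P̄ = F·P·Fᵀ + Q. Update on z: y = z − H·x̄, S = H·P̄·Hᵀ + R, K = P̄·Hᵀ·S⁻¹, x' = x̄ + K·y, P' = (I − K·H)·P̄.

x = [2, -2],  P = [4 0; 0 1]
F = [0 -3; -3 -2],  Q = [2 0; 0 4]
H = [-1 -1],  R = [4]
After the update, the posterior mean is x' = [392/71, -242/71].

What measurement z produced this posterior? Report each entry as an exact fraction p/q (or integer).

x̄ = F·x = [6, -2]
P̄ = F·P·Fᵀ + Q = [11 6; 6 44]
S = H·P̄·Hᵀ + R = [71]
K = P̄·Hᵀ·S⁻¹ = [-17/71; -50/71]
x' − x̄ = [-34/71, -100/71] = K·y
y = (KᵀK)⁻¹·Kᵀ·(x' − x̄) = [2]
z = y + H·x̄ = [2] + [-4] = [-2]

z = [-2]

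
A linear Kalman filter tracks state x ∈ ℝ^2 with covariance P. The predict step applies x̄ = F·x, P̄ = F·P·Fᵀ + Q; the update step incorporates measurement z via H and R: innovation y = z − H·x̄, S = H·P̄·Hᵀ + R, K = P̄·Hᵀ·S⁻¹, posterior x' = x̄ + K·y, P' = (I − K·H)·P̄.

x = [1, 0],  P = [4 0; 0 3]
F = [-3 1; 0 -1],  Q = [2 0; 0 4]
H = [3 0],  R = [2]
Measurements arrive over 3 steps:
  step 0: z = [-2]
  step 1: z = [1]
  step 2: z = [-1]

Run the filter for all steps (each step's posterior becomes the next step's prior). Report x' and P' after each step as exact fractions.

step 0: x̄ = F·x = [-3, 0]
step 0: P̄ = F·P·Fᵀ + Q = [41 -3; -3 7]
step 0: y = z − H·x̄ = [7]
step 0: S = H·P̄·Hᵀ + R = [371]
step 0: K = P̄·Hᵀ·S⁻¹ = [123/371; -9/371]
step 0: x' = x̄ + K·y = [-36/53, -9/53]
step 0: P' = (I − K·H)·P̄ = [82/371 -6/371; -6/371 2516/371]
step 1: x̄ = F·x = [99/53, 9/53]
step 1: P̄ = F·P·Fᵀ + Q = [576/53 -362/53; -362/53 4000/371]
step 1: y = z − H·x̄ = [-244/53]
step 1: S = H·P̄·Hᵀ + R = [5290/53]
step 1: K = P̄·Hᵀ·S⁻¹ = [864/2645; -543/2645]
step 1: x' = x̄ + K·y = [963/2645, 2949/2645]
step 1: P' = (I − K·H)·P̄ = [576/2645 -362/2645; -362/2645 121738/18515]
step 2: x̄ = F·x = [12/529, -2949/2645]
step 2: P̄ = F·P·Fᵀ + Q = [42052/3703 -25868/3703; -25868/3703 195798/18515]
step 2: y = z − H·x̄ = [-565/529]
step 2: S = H·P̄·Hᵀ + R = [385874/3703]
step 2: K = P̄·Hᵀ·S⁻¹ = [63078/192937; -1338/6653]
step 2: x' = x̄ + K·y = [-62994/192937, -29943/33265]
step 2: P' = (I − K·H)·P̄ = [42052/192937 -892/6653; -892/6653 211578/33265]

step 0: x' = [-36/53, -9/53], P' = [82/371 -6/371; -6/371 2516/371]
step 1: x' = [963/2645, 2949/2645], P' = [576/2645 -362/2645; -362/2645 121738/18515]
step 2: x' = [-62994/192937, -29943/33265], P' = [42052/192937 -892/6653; -892/6653 211578/33265]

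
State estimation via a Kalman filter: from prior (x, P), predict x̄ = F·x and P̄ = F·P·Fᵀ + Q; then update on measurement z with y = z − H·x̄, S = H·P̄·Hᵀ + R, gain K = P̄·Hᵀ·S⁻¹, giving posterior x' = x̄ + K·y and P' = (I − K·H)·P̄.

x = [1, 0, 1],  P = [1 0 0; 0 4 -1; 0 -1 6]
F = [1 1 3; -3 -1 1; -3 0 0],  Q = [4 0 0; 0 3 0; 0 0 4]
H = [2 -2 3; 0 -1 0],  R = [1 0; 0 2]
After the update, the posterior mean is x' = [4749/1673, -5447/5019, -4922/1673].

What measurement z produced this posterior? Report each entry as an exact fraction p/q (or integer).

z = [-1, 1]

x̄ = F·x = [4, -2, -3]
P̄ = F·P·Fᵀ + Q = [57 13 -3; 13 24 9; -3 9 13]
S = H·P̄·Hᵀ + R = [194 -5; -5 26]
K = P̄·Hᵀ·S⁻¹ = [663/1673 -709/1673; 10/5019 -4631/5019; 115/1673 -557/1673]
x' − x̄ = [-1943/1673, 4591/5019, 97/1673] = K·y
y = (KᵀK)⁻¹·Kᵀ·(x' − x̄) = [-4, -1]
z = y + H·x̄ = [-4, -1] + [3, 2] = [-1, 1]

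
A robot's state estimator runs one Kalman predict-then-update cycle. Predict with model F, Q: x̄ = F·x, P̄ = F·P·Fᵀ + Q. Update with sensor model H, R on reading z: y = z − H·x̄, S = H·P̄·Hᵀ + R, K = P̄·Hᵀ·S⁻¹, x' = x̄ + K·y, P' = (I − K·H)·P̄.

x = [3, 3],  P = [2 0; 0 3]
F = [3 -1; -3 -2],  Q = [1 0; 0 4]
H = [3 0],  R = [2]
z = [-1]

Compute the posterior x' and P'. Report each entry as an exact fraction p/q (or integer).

x̄ = F·x = [6, -15]
P̄ = F·P·Fᵀ + Q = [22 -12; -12 34]
y = z − H·x̄ = [-19]
S = H·P̄·Hᵀ + R = [200]
K = P̄·Hᵀ·S⁻¹ = [33/100; -9/50]
x' = x̄ + K·y = [-27/100, -579/50]
P' = (I − K·H)·P̄ = [11/50 -3/25; -3/25 688/25]

x' = [-27/100, -579/50]
P' = [11/50 -3/25; -3/25 688/25]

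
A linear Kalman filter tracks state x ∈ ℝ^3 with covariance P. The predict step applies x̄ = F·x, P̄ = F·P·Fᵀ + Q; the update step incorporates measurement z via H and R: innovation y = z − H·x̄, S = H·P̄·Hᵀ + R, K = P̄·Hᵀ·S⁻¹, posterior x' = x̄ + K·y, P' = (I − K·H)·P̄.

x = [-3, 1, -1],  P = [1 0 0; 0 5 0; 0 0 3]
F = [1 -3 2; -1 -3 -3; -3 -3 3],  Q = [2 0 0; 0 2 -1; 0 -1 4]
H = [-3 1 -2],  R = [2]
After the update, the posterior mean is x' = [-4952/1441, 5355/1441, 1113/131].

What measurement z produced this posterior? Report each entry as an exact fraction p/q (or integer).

x̄ = F·x = [-8, 3, 3]
P̄ = F·P·Fᵀ + Q = [60 26 60; 26 75 20; 60 20 85]
S = H·P̄·Hᵀ + R = [1441]
K = P̄·Hᵀ·S⁻¹ = [-274/1441; -43/1441; -30/131]
x' − x̄ = [6576/1441, 1032/1441, 720/131] = K·y
y = (KᵀK)⁻¹·Kᵀ·(x' − x̄) = [-24]
z = y + H·x̄ = [-24] + [21] = [-3]

z = [-3]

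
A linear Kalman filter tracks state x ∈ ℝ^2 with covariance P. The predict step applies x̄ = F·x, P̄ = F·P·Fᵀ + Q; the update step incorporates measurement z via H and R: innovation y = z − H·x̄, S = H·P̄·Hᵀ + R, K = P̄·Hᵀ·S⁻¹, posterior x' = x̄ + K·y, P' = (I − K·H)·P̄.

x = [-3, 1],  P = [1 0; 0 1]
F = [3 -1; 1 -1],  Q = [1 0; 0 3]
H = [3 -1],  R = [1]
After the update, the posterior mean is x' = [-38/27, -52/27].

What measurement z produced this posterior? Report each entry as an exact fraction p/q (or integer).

x̄ = F·x = [-10, -4]
P̄ = F·P·Fᵀ + Q = [11 4; 4 5]
S = H·P̄·Hᵀ + R = [81]
K = P̄·Hᵀ·S⁻¹ = [29/81; 7/81]
x' − x̄ = [232/27, 56/27] = K·y
y = (KᵀK)⁻¹·Kᵀ·(x' − x̄) = [24]
z = y + H·x̄ = [24] + [-26] = [-2]

z = [-2]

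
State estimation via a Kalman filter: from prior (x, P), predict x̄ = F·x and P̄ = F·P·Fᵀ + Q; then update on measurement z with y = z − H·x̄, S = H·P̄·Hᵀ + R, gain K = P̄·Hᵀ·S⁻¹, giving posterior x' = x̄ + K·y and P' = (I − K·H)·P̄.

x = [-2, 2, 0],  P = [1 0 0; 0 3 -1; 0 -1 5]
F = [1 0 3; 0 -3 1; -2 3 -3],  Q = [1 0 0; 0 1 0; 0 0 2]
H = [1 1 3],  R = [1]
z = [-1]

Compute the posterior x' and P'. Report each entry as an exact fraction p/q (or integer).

x̄ = F·x = [-2, -6, 10]
P̄ = F·P·Fᵀ + Q = [47 24 -56; 24 39 -54; -56 -54 96]
y = z − H·x̄ = [-23]
S = H·P̄·Hᵀ + R = [339]
K = P̄·Hᵀ·S⁻¹ = [-97/339; -33/113; 178/339]
x' = x̄ + K·y = [1553/339, 81/113, -704/339]
P' = (I − K·H)·P̄ = [6524/339 -489/113 -1718/339; -489/113 1140/113 -228/113; -1718/339 -228/113 860/339]

x' = [1553/339, 81/113, -704/339]
P' = [6524/339 -489/113 -1718/339; -489/113 1140/113 -228/113; -1718/339 -228/113 860/339]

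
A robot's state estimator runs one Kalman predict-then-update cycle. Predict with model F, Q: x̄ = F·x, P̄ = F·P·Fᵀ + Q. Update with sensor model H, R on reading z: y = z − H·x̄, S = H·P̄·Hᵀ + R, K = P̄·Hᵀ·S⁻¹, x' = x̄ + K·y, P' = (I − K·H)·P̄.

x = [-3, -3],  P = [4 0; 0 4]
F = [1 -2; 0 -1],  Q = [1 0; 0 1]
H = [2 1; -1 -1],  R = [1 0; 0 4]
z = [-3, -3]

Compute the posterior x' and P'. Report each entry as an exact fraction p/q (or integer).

x̄ = F·x = [3, 3]
P̄ = F·P·Fᵀ + Q = [21 8; 8 5]
y = z − H·x̄ = [-12, 3]
S = H·P̄·Hᵀ + R = [122 -71; -71 46]
K = P̄·Hᵀ·S⁻¹ = [241/571 12/571; 43/571 -95/571]
x' = x̄ + K·y = [-1143/571, 912/571]
P' = (I − K·H)·P̄ = [289/571 -337/571; -337/571 717/571]

x' = [-1143/571, 912/571]
P' = [289/571 -337/571; -337/571 717/571]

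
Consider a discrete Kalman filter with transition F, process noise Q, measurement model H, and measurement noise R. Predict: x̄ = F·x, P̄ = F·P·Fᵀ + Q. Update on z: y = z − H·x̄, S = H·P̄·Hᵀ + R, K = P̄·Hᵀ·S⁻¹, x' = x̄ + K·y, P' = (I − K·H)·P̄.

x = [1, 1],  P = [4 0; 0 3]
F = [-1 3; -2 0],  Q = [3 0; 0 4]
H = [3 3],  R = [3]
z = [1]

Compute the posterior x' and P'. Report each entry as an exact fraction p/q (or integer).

x̄ = F·x = [2, -2]
P̄ = F·P·Fᵀ + Q = [34 8; 8 20]
y = z − H·x̄ = [1]
S = H·P̄·Hᵀ + R = [633]
K = P̄·Hᵀ·S⁻¹ = [42/211; 28/211]
x' = x̄ + K·y = [464/211, -394/211]
P' = (I − K·H)·P̄ = [1882/211 -1840/211; -1840/211 1868/211]

x' = [464/211, -394/211]
P' = [1882/211 -1840/211; -1840/211 1868/211]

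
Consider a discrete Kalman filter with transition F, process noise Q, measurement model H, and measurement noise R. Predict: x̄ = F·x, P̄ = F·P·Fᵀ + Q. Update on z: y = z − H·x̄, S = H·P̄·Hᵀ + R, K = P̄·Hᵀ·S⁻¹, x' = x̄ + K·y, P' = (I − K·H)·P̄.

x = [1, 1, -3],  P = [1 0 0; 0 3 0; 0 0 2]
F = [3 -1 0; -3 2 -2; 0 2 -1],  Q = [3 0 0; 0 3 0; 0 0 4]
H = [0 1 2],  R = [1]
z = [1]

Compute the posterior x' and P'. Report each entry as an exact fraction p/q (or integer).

x̄ = F·x = [2, 5, 5]
P̄ = F·P·Fᵀ + Q = [15 -15 -6; -15 32 16; -6 16 18]
y = z − H·x̄ = [-14]
S = H·P̄·Hᵀ + R = [169]
K = P̄·Hᵀ·S⁻¹ = [-27/169; 64/169; 4/13]
x' = x̄ + K·y = [716/169, -51/169, 9/13]
P' = (I − K·H)·P̄ = [1806/169 -807/169 30/13; -807/169 1312/169 -48/13; 30/13 -48/13 2]

x' = [716/169, -51/169, 9/13]
P' = [1806/169 -807/169 30/13; -807/169 1312/169 -48/13; 30/13 -48/13 2]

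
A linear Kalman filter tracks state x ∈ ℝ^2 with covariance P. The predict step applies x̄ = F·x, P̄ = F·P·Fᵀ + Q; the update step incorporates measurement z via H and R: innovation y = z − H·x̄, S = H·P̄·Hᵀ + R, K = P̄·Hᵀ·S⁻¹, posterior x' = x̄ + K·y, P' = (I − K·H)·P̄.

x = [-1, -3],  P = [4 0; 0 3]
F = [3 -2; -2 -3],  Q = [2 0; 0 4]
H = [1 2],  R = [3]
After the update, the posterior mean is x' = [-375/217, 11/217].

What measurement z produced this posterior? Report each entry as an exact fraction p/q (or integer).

z = [-2]

x̄ = F·x = [3, 11]
P̄ = F·P·Fᵀ + Q = [50 -6; -6 47]
S = H·P̄·Hᵀ + R = [217]
K = P̄·Hᵀ·S⁻¹ = [38/217; 88/217]
x' − x̄ = [-1026/217, -2376/217] = K·y
y = (KᵀK)⁻¹·Kᵀ·(x' − x̄) = [-27]
z = y + H·x̄ = [-27] + [25] = [-2]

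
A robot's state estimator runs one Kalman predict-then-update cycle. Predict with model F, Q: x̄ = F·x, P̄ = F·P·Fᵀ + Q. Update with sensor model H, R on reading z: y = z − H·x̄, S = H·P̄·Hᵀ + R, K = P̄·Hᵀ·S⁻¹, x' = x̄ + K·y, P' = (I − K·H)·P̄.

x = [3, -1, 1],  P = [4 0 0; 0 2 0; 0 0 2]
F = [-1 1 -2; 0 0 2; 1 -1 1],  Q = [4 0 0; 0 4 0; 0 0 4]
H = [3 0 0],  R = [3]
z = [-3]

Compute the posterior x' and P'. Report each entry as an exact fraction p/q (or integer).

x' = [-12/11, -2/11, 25/11]
P' = [18/55 -8/55 -2/11; -8/55 468/55 -4/11; -2/11 -4/11 72/11]

x̄ = F·x = [-6, 2, 5]
P̄ = F·P·Fᵀ + Q = [18 -8 -10; -8 12 4; -10 4 12]
y = z − H·x̄ = [15]
S = H·P̄·Hᵀ + R = [165]
K = P̄·Hᵀ·S⁻¹ = [18/55; -8/55; -2/11]
x' = x̄ + K·y = [-12/11, -2/11, 25/11]
P' = (I − K·H)·P̄ = [18/55 -8/55 -2/11; -8/55 468/55 -4/11; -2/11 -4/11 72/11]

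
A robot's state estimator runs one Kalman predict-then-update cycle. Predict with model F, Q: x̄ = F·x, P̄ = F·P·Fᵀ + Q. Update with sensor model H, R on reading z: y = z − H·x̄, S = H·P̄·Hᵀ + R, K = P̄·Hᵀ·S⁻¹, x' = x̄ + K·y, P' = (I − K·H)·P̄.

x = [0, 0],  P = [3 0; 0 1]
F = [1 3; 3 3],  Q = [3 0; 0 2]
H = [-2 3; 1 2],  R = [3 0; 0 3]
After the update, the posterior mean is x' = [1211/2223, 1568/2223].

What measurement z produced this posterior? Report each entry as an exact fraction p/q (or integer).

x̄ = F·x = [0, 0]
P̄ = F·P·Fᵀ + Q = [15 18; 18 38]
S = H·P̄·Hᵀ + R = [189 180; 180 242]
K = P̄·Hᵀ·S⁻¹ = [-562/2223 197/494; 326/2223 69/247]
x' − x̄ = [1211/2223, 1568/2223] = K·y
y = (KᵀK)⁻¹·Kᵀ·(x' − x̄) = [1, 2]
z = y + H·x̄ = [1, 2] + [0, 0] = [1, 2]

z = [1, 2]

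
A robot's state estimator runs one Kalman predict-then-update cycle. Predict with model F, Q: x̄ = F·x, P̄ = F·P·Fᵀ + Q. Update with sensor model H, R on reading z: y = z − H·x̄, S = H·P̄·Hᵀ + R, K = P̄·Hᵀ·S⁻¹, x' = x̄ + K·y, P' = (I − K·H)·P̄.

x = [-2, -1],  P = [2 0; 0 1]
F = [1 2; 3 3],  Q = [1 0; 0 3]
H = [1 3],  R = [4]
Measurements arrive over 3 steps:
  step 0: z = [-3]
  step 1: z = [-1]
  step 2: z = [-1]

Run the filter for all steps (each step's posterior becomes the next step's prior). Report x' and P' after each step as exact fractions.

step 0: x' = [-208/353, -321/353], P' = [622/353 -150/353; -150/353 186/353]
step 1: x' = [-31055/31501, -3654/31501], P' = [97221/63002 -24387/63002; -24387/63002 32829/63002]
step 2: x' = [-2449800/10345333, -3483159/10345333], P' = [15935897/10345333 -3976695/10345333; -3976695/10345333 5366397/10345333]

step 0: x̄ = F·x = [-4, -9]
step 0: P̄ = F·P·Fᵀ + Q = [7 12; 12 30]
step 0: y = z − H·x̄ = [28]
step 0: S = H·P̄·Hᵀ + R = [353]
step 0: K = P̄·Hᵀ·S⁻¹ = [43/353; 102/353]
step 0: x' = x̄ + K·y = [-208/353, -321/353]
step 0: P' = (I − K·H)·P̄ = [622/353 -150/353; -150/353 186/353]
step 1: x̄ = F·x = [-850/353, -1587/353]
step 1: P̄ = F·P·Fᵀ + Q = [1119/353 1632/353; 1632/353 5631/353]
step 1: y = z − H·x̄ = [5258/353]
step 1: S = H·P̄·Hᵀ + R = [63002/353]
step 1: K = P̄·Hᵀ·S⁻¹ = [6015/63002; 18525/63002]
step 1: x' = x̄ + K·y = [-31055/31501, -3654/31501]
step 1: P' = (I − K·H)·P̄ = [97221/63002 -24387/63002; -24387/63002 32829/63002]
step 2: x̄ = F·x = [-38363/31501, -104127/31501]
step 2: P̄ = F·P·Fᵀ + Q = [193991/63002 134577/31501; 134577/31501 460245/31501]
step 2: y = z − H·x̄ = [18779/1853]
step 2: S = H·P̄·Hᵀ + R = [35797/218]
step 2: K = P̄·Hᵀ·S⁻¹ = [58909/608549; 178272/608549]
step 2: x' = x̄ + K·y = [-2449800/10345333, -3483159/10345333]
step 2: P' = (I − K·H)·P̄ = [15935897/10345333 -3976695/10345333; -3976695/10345333 5366397/10345333]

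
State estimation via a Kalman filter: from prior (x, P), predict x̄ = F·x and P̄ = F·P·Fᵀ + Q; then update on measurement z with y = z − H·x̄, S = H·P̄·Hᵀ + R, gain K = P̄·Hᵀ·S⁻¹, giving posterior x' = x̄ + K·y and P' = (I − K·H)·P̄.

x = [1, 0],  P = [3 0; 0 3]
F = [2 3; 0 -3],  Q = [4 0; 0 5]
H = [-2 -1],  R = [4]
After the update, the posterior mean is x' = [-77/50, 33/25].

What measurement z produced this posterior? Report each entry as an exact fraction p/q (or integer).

x̄ = F·x = [2, 0]
P̄ = F·P·Fᵀ + Q = [43 -27; -27 32]
S = H·P̄·Hᵀ + R = [100]
K = P̄·Hᵀ·S⁻¹ = [-59/100; 11/50]
x' − x̄ = [-177/50, 33/25] = K·y
y = (KᵀK)⁻¹·Kᵀ·(x' − x̄) = [6]
z = y + H·x̄ = [6] + [-4] = [2]

z = [2]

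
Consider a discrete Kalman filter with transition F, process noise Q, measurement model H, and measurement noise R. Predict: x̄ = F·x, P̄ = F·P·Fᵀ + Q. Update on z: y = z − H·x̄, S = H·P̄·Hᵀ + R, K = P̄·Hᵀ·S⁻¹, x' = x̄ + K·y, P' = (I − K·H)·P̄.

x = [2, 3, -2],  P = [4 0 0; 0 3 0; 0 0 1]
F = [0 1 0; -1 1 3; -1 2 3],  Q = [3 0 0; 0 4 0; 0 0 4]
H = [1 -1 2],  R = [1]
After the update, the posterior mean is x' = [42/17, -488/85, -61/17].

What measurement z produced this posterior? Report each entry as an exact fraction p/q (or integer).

x̄ = F·x = [3, -5, -2]
P̄ = F·P·Fᵀ + Q = [6 3 6; 3 20 19; 6 19 29]
S = H·P̄·Hᵀ + R = [85]
K = P̄·Hᵀ·S⁻¹ = [3/17; 21/85; 9/17]
x' − x̄ = [-9/17, -63/85, -27/17] = K·y
y = (KᵀK)⁻¹·Kᵀ·(x' − x̄) = [-3]
z = y + H·x̄ = [-3] + [4] = [1]

z = [1]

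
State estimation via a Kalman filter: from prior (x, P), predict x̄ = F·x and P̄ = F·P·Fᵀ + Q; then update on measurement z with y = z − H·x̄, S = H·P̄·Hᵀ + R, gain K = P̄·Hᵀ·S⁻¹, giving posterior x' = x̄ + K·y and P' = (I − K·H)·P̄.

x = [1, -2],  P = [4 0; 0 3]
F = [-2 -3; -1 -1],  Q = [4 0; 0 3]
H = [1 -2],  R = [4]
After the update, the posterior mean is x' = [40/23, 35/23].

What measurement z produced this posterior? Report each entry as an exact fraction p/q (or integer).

z = [-2]

x̄ = F·x = [4, 1]
P̄ = F·P·Fᵀ + Q = [47 17; 17 10]
S = H·P̄·Hᵀ + R = [23]
K = P̄·Hᵀ·S⁻¹ = [13/23; -3/23]
x' − x̄ = [-52/23, 12/23] = K·y
y = (KᵀK)⁻¹·Kᵀ·(x' − x̄) = [-4]
z = y + H·x̄ = [-4] + [2] = [-2]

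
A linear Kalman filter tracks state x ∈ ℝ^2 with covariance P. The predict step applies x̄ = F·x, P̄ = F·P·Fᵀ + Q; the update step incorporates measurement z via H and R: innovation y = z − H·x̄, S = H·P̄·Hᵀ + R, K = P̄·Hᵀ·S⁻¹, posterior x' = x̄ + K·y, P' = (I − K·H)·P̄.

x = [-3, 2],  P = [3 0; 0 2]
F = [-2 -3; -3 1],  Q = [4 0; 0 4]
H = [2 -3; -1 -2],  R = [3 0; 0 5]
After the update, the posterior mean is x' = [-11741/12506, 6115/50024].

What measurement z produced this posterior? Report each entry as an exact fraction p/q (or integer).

z = [-2, 1]

x̄ = F·x = [0, 11]
P̄ = F·P·Fᵀ + Q = [34 12; 12 33]
S = H·P̄·Hᵀ + R = [292 118; 118 219]
K = P̄·Hᵀ·S⁻¹ = [3463/12506 -2589/6253; -7221/50024 -6963/25012]
x' − x̄ = [-11741/12506, -544149/50024] = K·y
y = (KᵀK)⁻¹·Kᵀ·(x' − x̄) = [31, 23]
z = y + H·x̄ = [31, 23] + [-33, -22] = [-2, 1]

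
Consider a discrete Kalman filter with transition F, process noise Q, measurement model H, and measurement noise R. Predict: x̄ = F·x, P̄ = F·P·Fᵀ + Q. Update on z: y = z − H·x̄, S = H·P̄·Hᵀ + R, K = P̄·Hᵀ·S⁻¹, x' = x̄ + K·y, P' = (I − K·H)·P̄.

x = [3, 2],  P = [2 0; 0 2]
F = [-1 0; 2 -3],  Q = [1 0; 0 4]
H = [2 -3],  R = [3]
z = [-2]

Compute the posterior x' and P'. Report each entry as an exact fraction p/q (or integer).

x' = [-103/37, -392/333]
P' = [75/37 48/37; 48/37 386/333]

x̄ = F·x = [-3, 0]
P̄ = F·P·Fᵀ + Q = [3 -4; -4 30]
y = z − H·x̄ = [4]
S = H·P̄·Hᵀ + R = [333]
K = P̄·Hᵀ·S⁻¹ = [2/37; -98/333]
x' = x̄ + K·y = [-103/37, -392/333]
P' = (I − K·H)·P̄ = [75/37 48/37; 48/37 386/333]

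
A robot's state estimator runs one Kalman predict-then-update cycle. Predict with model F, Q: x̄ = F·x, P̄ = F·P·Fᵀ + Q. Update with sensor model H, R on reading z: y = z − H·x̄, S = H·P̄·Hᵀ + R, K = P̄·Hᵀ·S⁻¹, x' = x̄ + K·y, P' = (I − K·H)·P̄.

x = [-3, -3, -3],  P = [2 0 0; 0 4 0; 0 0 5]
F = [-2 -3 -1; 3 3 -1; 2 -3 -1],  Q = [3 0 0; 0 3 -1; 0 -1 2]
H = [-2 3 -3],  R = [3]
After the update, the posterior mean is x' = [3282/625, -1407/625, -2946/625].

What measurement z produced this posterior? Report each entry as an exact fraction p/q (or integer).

z = [-3]

x̄ = F·x = [18, -15, 6]
P̄ = F·P·Fᵀ + Q = [52 -43 33; -43 62 -20; 33 -20 51]
S = H·P̄·Hᵀ + R = [2500]
K = P̄·Hᵀ·S⁻¹ = [-83/625; 83/625; -279/2500]
x' − x̄ = [-7968/625, 7968/625, -6696/625] = K·y
y = (KᵀK)⁻¹·Kᵀ·(x' − x̄) = [96]
z = y + H·x̄ = [96] + [-99] = [-3]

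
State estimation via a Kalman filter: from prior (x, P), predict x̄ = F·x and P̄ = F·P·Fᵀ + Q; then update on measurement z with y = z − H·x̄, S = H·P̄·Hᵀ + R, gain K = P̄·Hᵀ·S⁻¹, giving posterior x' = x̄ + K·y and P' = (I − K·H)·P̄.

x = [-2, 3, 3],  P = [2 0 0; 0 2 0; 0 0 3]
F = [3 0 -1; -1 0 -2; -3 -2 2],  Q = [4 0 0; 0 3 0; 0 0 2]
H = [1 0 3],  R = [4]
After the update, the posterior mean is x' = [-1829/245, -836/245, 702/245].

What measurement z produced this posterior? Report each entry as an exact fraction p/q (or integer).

z = [1]

x̄ = F·x = [-9, -4, 6]
P̄ = F·P·Fᵀ + Q = [25 0 -24; 0 17 -6; -24 -6 40]
S = H·P̄·Hᵀ + R = [245]
K = P̄·Hᵀ·S⁻¹ = [-47/245; -18/245; 96/245]
x' − x̄ = [376/245, 144/245, -768/245] = K·y
y = (KᵀK)⁻¹·Kᵀ·(x' − x̄) = [-8]
z = y + H·x̄ = [-8] + [9] = [1]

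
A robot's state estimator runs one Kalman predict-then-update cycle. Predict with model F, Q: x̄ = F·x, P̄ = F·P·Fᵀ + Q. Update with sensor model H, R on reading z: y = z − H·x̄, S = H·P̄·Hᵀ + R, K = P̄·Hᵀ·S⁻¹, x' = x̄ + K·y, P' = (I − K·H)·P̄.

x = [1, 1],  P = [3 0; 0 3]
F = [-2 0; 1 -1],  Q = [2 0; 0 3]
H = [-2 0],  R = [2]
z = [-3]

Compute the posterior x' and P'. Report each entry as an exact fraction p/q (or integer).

x̄ = F·x = [-2, 0]
P̄ = F·P·Fᵀ + Q = [14 -6; -6 9]
y = z − H·x̄ = [-7]
S = H·P̄·Hᵀ + R = [58]
K = P̄·Hᵀ·S⁻¹ = [-14/29; 6/29]
x' = x̄ + K·y = [40/29, -42/29]
P' = (I − K·H)·P̄ = [14/29 -6/29; -6/29 189/29]

x' = [40/29, -42/29]
P' = [14/29 -6/29; -6/29 189/29]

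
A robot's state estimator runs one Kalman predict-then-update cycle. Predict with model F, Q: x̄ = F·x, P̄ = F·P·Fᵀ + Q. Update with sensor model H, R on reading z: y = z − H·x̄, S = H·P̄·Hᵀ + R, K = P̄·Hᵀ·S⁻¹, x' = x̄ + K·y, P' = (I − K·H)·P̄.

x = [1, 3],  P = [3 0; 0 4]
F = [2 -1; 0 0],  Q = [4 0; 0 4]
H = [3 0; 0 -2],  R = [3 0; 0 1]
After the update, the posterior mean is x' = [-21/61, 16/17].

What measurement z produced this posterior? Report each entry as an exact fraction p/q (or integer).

z = [-1, -2]

x̄ = F·x = [-1, 0]
P̄ = F·P·Fᵀ + Q = [20 0; 0 4]
S = H·P̄·Hᵀ + R = [183 0; 0 17]
K = P̄·Hᵀ·S⁻¹ = [20/61 0; 0 -8/17]
x' − x̄ = [40/61, 16/17] = K·y
y = (KᵀK)⁻¹·Kᵀ·(x' − x̄) = [2, -2]
z = y + H·x̄ = [2, -2] + [-3, 0] = [-1, -2]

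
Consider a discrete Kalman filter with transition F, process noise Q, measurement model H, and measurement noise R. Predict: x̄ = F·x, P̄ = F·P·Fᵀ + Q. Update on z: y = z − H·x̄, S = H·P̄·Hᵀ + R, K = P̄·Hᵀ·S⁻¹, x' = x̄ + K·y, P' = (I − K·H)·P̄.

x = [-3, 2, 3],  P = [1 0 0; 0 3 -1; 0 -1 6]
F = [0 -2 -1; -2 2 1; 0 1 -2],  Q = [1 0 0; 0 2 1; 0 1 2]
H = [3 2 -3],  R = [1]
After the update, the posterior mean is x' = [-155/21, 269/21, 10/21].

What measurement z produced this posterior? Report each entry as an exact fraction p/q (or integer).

x̄ = F·x = [-7, 13, -4]
P̄ = F·P·Fᵀ + Q = [15 -14 3; -14 20 -2; 3 -2 33]
S = H·P̄·Hᵀ + R = [315]
K = P̄·Hᵀ·S⁻¹ = [8/315; 4/315; -94/315]
x' − x̄ = [-8/21, -4/21, 94/21] = K·y
y = (KᵀK)⁻¹·Kᵀ·(x' − x̄) = [-15]
z = y + H·x̄ = [-15] + [17] = [2]

z = [2]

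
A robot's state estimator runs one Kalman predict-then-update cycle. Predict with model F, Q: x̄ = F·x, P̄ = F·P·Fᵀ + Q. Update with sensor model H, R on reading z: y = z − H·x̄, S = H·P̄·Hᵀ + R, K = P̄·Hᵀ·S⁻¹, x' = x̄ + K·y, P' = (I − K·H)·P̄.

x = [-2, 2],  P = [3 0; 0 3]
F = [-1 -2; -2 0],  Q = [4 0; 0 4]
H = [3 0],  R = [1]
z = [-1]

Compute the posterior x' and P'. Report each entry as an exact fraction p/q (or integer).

x̄ = F·x = [-2, 4]
P̄ = F·P·Fᵀ + Q = [19 6; 6 16]
y = z − H·x̄ = [5]
S = H·P̄·Hᵀ + R = [172]
K = P̄·Hᵀ·S⁻¹ = [57/172; 9/86]
x' = x̄ + K·y = [-59/172, 389/86]
P' = (I − K·H)·P̄ = [19/172 3/86; 3/86 607/43]

x' = [-59/172, 389/86]
P' = [19/172 3/86; 3/86 607/43]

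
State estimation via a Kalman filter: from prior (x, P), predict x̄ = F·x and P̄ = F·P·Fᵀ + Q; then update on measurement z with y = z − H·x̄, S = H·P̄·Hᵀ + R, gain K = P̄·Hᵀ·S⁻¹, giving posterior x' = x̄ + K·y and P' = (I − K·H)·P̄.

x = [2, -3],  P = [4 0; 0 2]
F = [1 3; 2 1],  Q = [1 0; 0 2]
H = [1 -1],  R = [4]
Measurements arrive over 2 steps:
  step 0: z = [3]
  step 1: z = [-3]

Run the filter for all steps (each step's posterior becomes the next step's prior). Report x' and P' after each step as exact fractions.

step 0: x' = [-34/19, -47/19], P' = [356/19 320/19; 320/19 344/19]
step 1: x' = [-574/65, -1133/195], P' = [6866/65 18722/195; 18722/195 52574/585]

step 0: x̄ = F·x = [-7, 1]
step 0: P̄ = F·P·Fᵀ + Q = [23 14; 14 20]
step 0: y = z − H·x̄ = [11]
step 0: S = H·P̄·Hᵀ + R = [19]
step 0: K = P̄·Hᵀ·S⁻¹ = [9/19; -6/19]
step 0: x' = x̄ + K·y = [-34/19, -47/19]
step 0: P' = (I − K·H)·P̄ = [356/19 320/19; 320/19 344/19]
step 1: x̄ = F·x = [-175/19, -115/19]
step 1: P̄ = F·P·Fᵀ + Q = [5391/19 3984/19; 3984/19 3086/19]
step 1: y = z − H·x̄ = [3/19]
step 1: S = H·P̄·Hᵀ + R = [585/19]
step 1: K = P̄·Hᵀ·S⁻¹ = [469/195; 898/585]
step 1: x' = x̄ + K·y = [-574/65, -1133/195]
step 1: P' = (I − K·H)·P̄ = [6866/65 18722/195; 18722/195 52574/585]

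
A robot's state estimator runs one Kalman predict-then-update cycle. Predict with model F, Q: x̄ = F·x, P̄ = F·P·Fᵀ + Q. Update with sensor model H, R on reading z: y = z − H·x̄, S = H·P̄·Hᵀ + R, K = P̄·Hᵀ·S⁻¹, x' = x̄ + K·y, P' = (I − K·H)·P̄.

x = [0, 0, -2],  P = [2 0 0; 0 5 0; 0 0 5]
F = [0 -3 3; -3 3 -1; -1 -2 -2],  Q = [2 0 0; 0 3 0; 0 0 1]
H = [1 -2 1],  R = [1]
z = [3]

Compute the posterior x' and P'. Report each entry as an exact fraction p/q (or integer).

x' = [-597/179, -128/179, 3503/716]
P' = [5232/179 708/179 -3763/179; 708/179 1045/179 1328/179; -3763/179 1328/179 25747/716]

x̄ = F·x = [-6, 2, 4]
P̄ = F·P·Fᵀ + Q = [92 -60 0; -60 71 -14; 0 -14 43]
y = z − H·x̄ = [9]
S = H·P̄·Hᵀ + R = [716]
K = P̄·Hᵀ·S⁻¹ = [53/179; -54/179; 71/716]
x' = x̄ + K·y = [-597/179, -128/179, 3503/716]
P' = (I − K·H)·P̄ = [5232/179 708/179 -3763/179; 708/179 1045/179 1328/179; -3763/179 1328/179 25747/716]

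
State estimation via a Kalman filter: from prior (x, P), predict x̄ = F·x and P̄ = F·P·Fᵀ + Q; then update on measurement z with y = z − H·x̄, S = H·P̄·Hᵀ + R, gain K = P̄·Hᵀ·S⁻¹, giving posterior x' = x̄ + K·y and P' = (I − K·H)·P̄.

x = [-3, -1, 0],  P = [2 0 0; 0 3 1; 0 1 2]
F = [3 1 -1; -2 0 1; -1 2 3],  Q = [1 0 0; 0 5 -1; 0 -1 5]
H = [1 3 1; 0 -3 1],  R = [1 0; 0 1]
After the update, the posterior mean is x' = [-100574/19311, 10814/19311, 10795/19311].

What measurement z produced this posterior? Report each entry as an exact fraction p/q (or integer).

z = [-3, -1]

x̄ = F·x = [-10, 6, 1]
P̄ = F·P·Fᵀ + Q = [22 -13 -5; -13 15 11; -5 11 49]
S = H·P̄·Hᵀ + R = [185 -52; -52 119]
K = P̄·Hᵀ·S⁻¹ = [-850/19311 5146/19311; 3349/19311 -4054/19311; 9995/19311 6964/19311]
x' − x̄ = [92536/19311, -105052/19311, -8516/19311] = K·y
y = (KᵀK)⁻¹·Kᵀ·(x' − x̄) = [-12, 16]
z = y + H·x̄ = [-12, 16] + [9, -17] = [-3, -1]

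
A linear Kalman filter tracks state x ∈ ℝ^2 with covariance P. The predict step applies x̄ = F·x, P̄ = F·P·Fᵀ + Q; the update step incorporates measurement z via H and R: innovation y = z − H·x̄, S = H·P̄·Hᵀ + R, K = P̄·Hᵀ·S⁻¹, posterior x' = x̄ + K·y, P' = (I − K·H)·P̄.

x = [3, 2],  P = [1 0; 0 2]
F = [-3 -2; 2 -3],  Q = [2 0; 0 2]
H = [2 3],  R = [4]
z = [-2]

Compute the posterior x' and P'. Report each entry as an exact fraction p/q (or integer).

x' = [-215/23, 126/23]
P' = [241/23 -156/23; -156/23 111/23]

x̄ = F·x = [-13, 0]
P̄ = F·P·Fᵀ + Q = [19 6; 6 24]
y = z − H·x̄ = [24]
S = H·P̄·Hᵀ + R = [368]
K = P̄·Hᵀ·S⁻¹ = [7/46; 21/92]
x' = x̄ + K·y = [-215/23, 126/23]
P' = (I − K·H)·P̄ = [241/23 -156/23; -156/23 111/23]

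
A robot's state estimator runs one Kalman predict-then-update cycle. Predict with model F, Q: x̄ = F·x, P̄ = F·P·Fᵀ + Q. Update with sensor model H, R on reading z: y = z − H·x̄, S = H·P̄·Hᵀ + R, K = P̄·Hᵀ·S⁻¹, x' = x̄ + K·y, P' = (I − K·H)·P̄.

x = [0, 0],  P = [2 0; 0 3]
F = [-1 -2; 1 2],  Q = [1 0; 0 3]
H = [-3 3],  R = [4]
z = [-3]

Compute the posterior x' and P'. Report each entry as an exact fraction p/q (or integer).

x̄ = F·x = [0, 0]
P̄ = F·P·Fᵀ + Q = [15 -14; -14 17]
y = z − H·x̄ = [-3]
S = H·P̄·Hᵀ + R = [544]
K = P̄·Hᵀ·S⁻¹ = [-87/544; 93/544]
x' = x̄ + K·y = [261/544, -279/544]
P' = (I − K·H)·P̄ = [591/544 475/544; 475/544 599/544]

x' = [261/544, -279/544]
P' = [591/544 475/544; 475/544 599/544]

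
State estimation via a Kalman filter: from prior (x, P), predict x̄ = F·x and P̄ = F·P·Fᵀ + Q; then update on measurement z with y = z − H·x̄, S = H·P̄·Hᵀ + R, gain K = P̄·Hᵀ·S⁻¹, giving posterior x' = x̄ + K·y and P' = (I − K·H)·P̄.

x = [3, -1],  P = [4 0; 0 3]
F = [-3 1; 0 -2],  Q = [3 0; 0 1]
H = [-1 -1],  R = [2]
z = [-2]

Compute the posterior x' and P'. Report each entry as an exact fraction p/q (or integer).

x̄ = F·x = [-10, 2]
P̄ = F·P·Fᵀ + Q = [42 -6; -6 13]
y = z − H·x̄ = [-10]
S = H·P̄·Hᵀ + R = [45]
K = P̄·Hᵀ·S⁻¹ = [-4/5; -7/45]
x' = x̄ + K·y = [-2, 32/9]
P' = (I − K·H)·P̄ = [66/5 -58/5; -58/5 536/45]

x' = [-2, 32/9]
P' = [66/5 -58/5; -58/5 536/45]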